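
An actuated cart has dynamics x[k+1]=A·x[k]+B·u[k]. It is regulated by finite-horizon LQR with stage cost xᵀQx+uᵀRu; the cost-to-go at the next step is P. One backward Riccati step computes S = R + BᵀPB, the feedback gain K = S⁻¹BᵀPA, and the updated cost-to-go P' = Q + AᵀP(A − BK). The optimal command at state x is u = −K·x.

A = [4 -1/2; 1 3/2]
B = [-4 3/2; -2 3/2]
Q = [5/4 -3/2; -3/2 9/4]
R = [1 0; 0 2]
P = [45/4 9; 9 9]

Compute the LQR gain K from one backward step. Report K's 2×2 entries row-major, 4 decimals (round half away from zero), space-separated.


-0.8940 0.0841 -0.0954 0.4550

BᵀP = [-63.0000 -54.0000; 30.3750 27.0000]
S = R + BᵀPB = [1 0; 0 2] + [360.0000 -175.5000; -175.5000 86.0625] = [361.0000 -175.5000; -175.5000 88.0625]
BᵀPA = [-306.0000 -49.5000; 148.5000 25.3125]
K = S⁻¹·BᵀPA = [-0.8940 0.0841; -0.0954 0.4550]
A−BK = [0.5670 -0.8462; -0.6449 0.9857]
AᵀP(A−BK) = [1.5955 -1.3393; -1.3393 2.2073]
P' = Q + AᵀP(A−BK) = [2.8455 -2.8393; -2.8393 4.4573]
tr(P') = 7.3028


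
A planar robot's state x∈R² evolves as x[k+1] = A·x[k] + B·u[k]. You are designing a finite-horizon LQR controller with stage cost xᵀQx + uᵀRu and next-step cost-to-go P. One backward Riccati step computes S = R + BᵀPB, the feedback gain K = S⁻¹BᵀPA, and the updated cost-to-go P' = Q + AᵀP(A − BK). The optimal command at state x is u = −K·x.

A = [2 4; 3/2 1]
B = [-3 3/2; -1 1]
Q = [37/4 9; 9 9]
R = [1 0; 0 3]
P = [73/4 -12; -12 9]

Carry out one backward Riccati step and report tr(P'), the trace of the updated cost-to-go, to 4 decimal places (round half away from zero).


BᵀP = [-42.7500 27.0000; 15.3750 -9.0000]
S = R + BᵀPB = [1 0; 0 3] + [101.2500 -37.1250; -37.1250 14.0625] = [102.2500 -37.1250; -37.1250 17.0625]
BᵀPA = [-45.0000 -144.0000; 17.2500 52.5000]
K = S⁻¹·BᵀPA = [-0.3477 -1.3864; 0.2544 0.0604]
A−BK = [0.5752 -0.2497; 0.8979 -0.4468]
AᵀP(A−BK) = [1.2138 0.0709; 0.0709 2.1899]
P' = Q + AᵀP(A−BK) = [10.4638 9.0709; 9.0709 11.1899]
tr(P') = 21.6537

21.6537


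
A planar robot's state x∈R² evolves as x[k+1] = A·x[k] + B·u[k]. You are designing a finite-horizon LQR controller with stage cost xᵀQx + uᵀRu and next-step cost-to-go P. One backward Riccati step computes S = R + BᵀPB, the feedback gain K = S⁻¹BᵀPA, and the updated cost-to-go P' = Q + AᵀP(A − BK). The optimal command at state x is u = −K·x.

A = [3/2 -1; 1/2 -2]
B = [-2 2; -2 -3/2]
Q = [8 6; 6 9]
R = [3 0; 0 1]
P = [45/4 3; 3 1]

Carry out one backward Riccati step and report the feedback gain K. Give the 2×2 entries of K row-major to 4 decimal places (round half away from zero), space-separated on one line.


BᵀP = [-28.5000 -8.0000; 18.0000 4.5000]
S = R + BᵀPB = [3 0; 0 1] + [73.0000 -45.0000; -45.0000 29.2500] = [76.0000 -45.0000; -45.0000 30.2500]
BᵀPA = [-46.7500 44.5000; 29.2500 -27.0000]
K = S⁻¹·BᵀPA = [-0.3574 0.4786; 0.4352 -0.1807]
A−BK = [-0.0853 0.3184; 0.4380 -1.3139]
AᵀP(A−BK) = [0.6222 -0.7182; -0.7182 1.0764]
P' = Q + AᵀP(A−BK) = [8.6222 5.2818; 5.2818 10.0764]
tr(P') = 18.6986

-0.3574 0.4786 0.4352 -0.1807


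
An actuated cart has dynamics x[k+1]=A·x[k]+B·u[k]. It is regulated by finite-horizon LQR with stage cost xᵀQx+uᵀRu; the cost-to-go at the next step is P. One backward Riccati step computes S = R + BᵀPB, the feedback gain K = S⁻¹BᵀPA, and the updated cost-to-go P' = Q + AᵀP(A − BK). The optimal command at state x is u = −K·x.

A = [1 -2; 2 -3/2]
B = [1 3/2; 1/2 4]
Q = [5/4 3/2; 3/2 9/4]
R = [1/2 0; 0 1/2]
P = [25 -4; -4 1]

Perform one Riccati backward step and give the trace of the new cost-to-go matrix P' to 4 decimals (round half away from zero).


5.0868

BᵀP = [23.0000 -3.5000; 21.5000 -2.0000]
S = R + BᵀPB = [1/2 0; 0 1/2] + [21.2500 20.5000; 20.5000 24.2500] = [21.7500 20.5000; 20.5000 24.7500]
BᵀPA = [16.0000 -40.7500; 17.5000 -40.0000]
K = S⁻¹·BᵀPA = [0.3155 -1.5971; 0.4457 -0.2933]
A−BK = [0.0159 0.0371; 0.0593 0.4717]
AᵀP(A−BK) = [0.1514 -0.3134; -0.3134 1.4354]
P' = Q + AᵀP(A−BK) = [1.4014 1.1866; 1.1866 3.6854]
tr(P') = 5.0868


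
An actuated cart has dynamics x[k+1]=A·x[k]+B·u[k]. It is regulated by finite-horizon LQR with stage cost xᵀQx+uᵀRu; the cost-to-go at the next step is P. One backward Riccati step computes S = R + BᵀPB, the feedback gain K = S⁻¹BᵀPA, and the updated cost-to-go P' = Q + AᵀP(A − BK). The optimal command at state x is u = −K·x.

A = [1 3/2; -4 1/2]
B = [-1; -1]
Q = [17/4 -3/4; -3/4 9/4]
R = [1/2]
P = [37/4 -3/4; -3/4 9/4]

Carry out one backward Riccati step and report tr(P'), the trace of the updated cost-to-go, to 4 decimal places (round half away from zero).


60.0476

BᵀP = [-8.5000 -1.5000]
S = R + BᵀPB = [1/2] + [10.0000] = [10.5000]
BᵀPA = [-2.5000 -13.5000]
K = S⁻¹·BᵀPA = [-0.2381 -1.2857]
A−BK = [0.7619 0.2143; -4.2381 -0.7857]
AᵀP(A−BK) = [50.6548 10.2857; 10.2857 2.8929]
P' = Q + AᵀP(A−BK) = [54.9048 9.5357; 9.5357 5.1429]
tr(P') = 60.0476


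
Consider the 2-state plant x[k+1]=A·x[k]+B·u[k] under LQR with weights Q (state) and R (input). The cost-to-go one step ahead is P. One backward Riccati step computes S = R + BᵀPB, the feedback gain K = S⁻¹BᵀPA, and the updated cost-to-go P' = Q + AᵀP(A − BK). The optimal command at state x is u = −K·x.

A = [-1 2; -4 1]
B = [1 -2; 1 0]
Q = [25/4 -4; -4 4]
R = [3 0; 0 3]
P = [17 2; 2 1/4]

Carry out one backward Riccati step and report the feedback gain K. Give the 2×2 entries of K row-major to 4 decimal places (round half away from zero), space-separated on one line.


-0.3168 0.4383 0.5347 -0.7795

BᵀP = [19.0000 2.2500; -34.0000 -4.0000]
S = R + BᵀPB = [3 0; 0 3] + [21.2500 -38.0000; -38.0000 68.0000] = [24.2500 -38.0000; -38.0000 71.0000]
BᵀPA = [-28.0000 40.2500; 50.0000 -72.0000]
K = S⁻¹·BᵀPA = [-0.3168 0.4383; 0.5347 -0.7795]
A−BK = [0.3861 0.0027; -3.6832 0.5617]
AᵀP(A−BK) = [1.3960 -1.7525; -1.7525 2.4842]
P' = Q + AᵀP(A−BK) = [7.6460 -5.7525; -5.7525 6.4842]
tr(P') = 14.1303


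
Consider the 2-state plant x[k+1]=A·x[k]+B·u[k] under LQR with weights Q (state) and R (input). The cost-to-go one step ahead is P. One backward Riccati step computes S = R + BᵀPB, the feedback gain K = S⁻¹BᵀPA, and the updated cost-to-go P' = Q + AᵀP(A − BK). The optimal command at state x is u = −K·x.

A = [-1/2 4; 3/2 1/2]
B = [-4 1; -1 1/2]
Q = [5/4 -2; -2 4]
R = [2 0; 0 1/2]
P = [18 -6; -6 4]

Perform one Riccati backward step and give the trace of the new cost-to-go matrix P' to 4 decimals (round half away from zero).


13.3716

BᵀP = [-66.0000 20.0000; 15.0000 -4.0000]
S = R + BᵀPB = [2 0; 0 1/2] + [244.0000 -56.0000; -56.0000 13.0000] = [246.0000 -56.0000; -56.0000 13.5000]
BᵀPA = [63.0000 -254.0000; -13.5000 58.0000]
K = S⁻¹·BᵀPA = [0.5108 -0.9784; 1.1189 0.2378]
A−BK = [0.4243 -0.1514; 1.4514 -0.5973]
AᵀP(A−BK) = [5.4243 -2.6514; -2.6514 2.6973]
P' = Q + AᵀP(A−BK) = [6.6743 -4.6514; -4.6514 6.6973]
tr(P') = 13.3716


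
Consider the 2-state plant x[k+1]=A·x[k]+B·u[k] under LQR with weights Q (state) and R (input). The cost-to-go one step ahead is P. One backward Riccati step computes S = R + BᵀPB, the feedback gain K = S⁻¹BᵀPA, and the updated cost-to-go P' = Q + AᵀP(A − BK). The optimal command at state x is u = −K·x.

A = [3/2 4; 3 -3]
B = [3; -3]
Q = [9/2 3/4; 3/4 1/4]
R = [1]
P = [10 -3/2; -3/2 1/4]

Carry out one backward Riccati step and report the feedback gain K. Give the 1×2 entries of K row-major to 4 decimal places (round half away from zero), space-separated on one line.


0.2994 1.2786

BᵀP = [34.5000 -5.2500]
S = R + BᵀPB = [1] + [119.2500] = [120.2500]
BᵀPA = [36.0000 153.7500]
K = S⁻¹·BᵀPA = [0.2994 1.2786]
A−BK = [0.6019 0.1642; 3.8981 0.8358]
AᵀP(A−BK) = [0.4725 0.4709; 0.4709 1.6674]
P' = Q + AᵀP(A−BK) = [4.9725 1.2209; 1.2209 1.9174]
tr(P') = 6.8898


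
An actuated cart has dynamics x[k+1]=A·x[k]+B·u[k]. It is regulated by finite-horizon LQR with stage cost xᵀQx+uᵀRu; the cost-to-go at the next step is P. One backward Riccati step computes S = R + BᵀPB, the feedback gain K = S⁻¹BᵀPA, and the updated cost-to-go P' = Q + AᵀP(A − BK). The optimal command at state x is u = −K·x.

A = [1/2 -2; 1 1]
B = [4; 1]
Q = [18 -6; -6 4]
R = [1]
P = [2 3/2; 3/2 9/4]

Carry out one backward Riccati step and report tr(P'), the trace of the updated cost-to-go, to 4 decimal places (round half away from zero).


BᵀP = [9.5000 8.2500]
S = R + BᵀPB = [1] + [46.2500] = [47.2500]
BᵀPA = [13.0000 -10.7500]
K = S⁻¹·BᵀPA = [0.2751 -0.2275]
A−BK = [-0.6005 -1.0899; 0.7249 1.2275]
AᵀP(A−BK) = [0.6733 0.9577; 0.9577 1.8042]
P' = Q + AᵀP(A−BK) = [18.6733 -5.0423; -5.0423 5.8042]
tr(P') = 24.4775

24.4775


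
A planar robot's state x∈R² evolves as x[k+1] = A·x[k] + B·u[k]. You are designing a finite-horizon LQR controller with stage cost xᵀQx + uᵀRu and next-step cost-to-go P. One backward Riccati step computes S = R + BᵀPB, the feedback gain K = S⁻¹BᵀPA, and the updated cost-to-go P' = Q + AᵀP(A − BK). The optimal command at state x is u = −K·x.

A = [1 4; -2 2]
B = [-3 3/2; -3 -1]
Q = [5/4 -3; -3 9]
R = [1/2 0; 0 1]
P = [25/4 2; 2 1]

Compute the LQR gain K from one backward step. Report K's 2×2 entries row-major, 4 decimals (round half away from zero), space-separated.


0.1160 -1.0098 0.6595 0.5068

BᵀP = [-24.7500 -9.0000; 7.3750 2.0000]
S = R + BᵀPB = [1/2 0; 0 1] + [101.2500 -28.1250; -28.1250 9.0625] = [101.7500 -28.1250; -28.1250 10.0625]
BᵀPA = [-6.7500 -117.0000; 3.3750 33.5000]
K = S⁻¹·BᵀPA = [0.1160 -1.0098; 0.6595 0.5068]
A−BK = [0.3586 0.2104; -0.9926 -0.5226]
AᵀP(A−BK) = [0.8069 0.4735; 0.4735 0.8767]
P' = Q + AᵀP(A−BK) = [2.0569 -2.5265; -2.5265 9.8767]
tr(P') = 11.9335


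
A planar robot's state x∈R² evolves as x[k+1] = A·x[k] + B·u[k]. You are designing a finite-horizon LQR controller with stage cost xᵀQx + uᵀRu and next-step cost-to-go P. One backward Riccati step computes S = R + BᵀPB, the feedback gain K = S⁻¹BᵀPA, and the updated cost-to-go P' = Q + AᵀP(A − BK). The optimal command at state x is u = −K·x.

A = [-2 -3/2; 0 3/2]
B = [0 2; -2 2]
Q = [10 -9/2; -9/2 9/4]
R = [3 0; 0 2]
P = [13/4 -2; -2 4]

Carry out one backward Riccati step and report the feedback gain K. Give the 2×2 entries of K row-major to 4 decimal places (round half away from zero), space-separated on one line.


-0.7240 -1.1403 -0.7195 -0.4581

BᵀP = [4.0000 -8.0000; 2.5000 4.0000]
S = R + BᵀPB = [3 0; 0 2] + [16.0000 -8.0000; -8.0000 13.0000] = [19.0000 -8.0000; -8.0000 15.0000]
BᵀPA = [-8.0000 -18.0000; -5.0000 2.2500]
K = S⁻¹·BᵀPA = [-0.7240 -1.1403; -0.7195 -0.4581]
A−BK = [-0.5611 -0.5837; -0.0090 0.1357]
AᵀP(A−BK) = [3.6109 4.3371; 4.3371 5.8184]
P' = Q + AᵀP(A−BK) = [13.6109 -0.1629; -0.1629 8.0684]
tr(P') = 21.6793


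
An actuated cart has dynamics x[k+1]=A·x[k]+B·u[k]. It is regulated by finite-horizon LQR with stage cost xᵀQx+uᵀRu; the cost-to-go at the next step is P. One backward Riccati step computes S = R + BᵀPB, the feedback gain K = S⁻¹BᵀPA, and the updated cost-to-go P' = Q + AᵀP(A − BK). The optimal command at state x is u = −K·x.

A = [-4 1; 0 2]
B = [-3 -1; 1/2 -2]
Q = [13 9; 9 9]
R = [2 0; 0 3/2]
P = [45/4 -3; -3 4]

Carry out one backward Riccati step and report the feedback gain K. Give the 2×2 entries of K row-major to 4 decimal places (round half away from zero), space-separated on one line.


BᵀP = [-35.2500 11.0000; -5.2500 -5.0000]
S = R + BᵀPB = [2 0; 0 3/2] + [111.2500 13.2500; 13.2500 15.2500] = [113.2500 13.2500; 13.2500 16.7500]
BᵀPA = [141.0000 -13.2500; 21.0000 -15.2500]
K = S⁻¹·BᵀPA = [1.2104 -0.0115; 0.2963 -0.9013]
A−BK = [-0.0726 0.0640; -0.0126 0.2031]
AᵀP(A−BK) = [3.1161 -0.4444; -0.4444 1.3520]
P' = Q + AᵀP(A−BK) = [16.1161 8.5556; 8.5556 10.3520]
tr(P') = 26.4681

1.2104 -0.0115 0.2963 -0.9013


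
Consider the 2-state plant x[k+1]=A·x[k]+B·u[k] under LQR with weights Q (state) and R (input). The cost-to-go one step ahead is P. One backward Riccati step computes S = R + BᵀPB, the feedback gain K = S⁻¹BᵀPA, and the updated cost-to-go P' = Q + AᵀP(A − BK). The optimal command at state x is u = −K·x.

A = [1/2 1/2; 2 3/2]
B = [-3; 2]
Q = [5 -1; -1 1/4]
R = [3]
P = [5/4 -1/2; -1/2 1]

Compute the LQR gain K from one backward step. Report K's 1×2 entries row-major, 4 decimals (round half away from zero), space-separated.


BᵀP = [-4.7500 3.5000]
S = R + BᵀPB = [3] + [21.2500] = [24.2500]
BᵀPA = [4.6250 2.8750]
K = S⁻¹·BᵀPA = [0.1907 0.1186]
A−BK = [1.0722 0.8557; 1.6186 1.2629]
AᵀP(A−BK) = [2.4304 1.8892; 1.8892 1.4716]
P' = Q + AᵀP(A−BK) = [7.4304 0.8892; 0.8892 1.7216]
tr(P') = 9.1521

0.1907 0.1186


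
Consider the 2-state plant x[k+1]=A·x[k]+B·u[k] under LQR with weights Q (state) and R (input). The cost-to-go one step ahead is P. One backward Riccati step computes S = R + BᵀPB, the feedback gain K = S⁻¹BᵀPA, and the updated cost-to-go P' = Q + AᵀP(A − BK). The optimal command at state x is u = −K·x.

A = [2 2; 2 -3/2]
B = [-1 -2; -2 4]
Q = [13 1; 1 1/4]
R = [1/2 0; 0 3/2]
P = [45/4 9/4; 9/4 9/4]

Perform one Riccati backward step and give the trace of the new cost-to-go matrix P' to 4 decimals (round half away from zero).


BᵀP = [-15.7500 -6.7500; -13.5000 4.5000]
S = R + BᵀPB = [1/2 0; 0 3/2] + [29.2500 4.5000; 4.5000 45.0000] = [29.7500 4.5000; 4.5000 46.5000]
BᵀPA = [-45.0000 -21.3750; -18.0000 -33.7500]
K = S⁻¹·BᵀPA = [-1.4757 -0.6177; -0.2443 -0.6660]
A−BK = [0.0358 0.0502; 0.0259 -0.0714]
AᵀP(A−BK) = [1.1983 0.7131; 0.7131 0.8799]
P' = Q + AᵀP(A−BK) = [14.1983 1.7131; 1.7131 1.1299]
tr(P') = 15.3282

15.3282


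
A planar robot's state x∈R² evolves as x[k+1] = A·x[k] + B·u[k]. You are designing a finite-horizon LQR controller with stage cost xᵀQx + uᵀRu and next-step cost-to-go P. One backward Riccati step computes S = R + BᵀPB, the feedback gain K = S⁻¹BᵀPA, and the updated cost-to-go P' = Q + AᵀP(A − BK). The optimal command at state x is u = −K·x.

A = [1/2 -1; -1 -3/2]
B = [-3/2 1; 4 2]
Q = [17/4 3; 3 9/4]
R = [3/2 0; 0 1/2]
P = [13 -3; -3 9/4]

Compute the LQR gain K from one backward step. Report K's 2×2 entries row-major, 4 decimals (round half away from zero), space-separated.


BᵀP = [-31.5000 13.5000; 7.0000 1.5000]
S = R + BᵀPB = [3/2 0; 0 1/2] + [101.2500 -4.5000; -4.5000 10.0000] = [102.7500 -4.5000; -4.5000 10.5000]
BᵀPA = [-29.2500 11.2500; 2.0000 -9.2500]
K = S⁻¹·BᵀPA = [-0.2816 0.0723; 0.0698 -0.8500]
A−BK = [0.0078 -0.0416; -0.0131 -0.0891]
AᵀP(A−BK) = [0.1232 -0.0613; -0.0613 0.3872]
P' = Q + AᵀP(A−BK) = [4.3732 2.9387; 2.9387 2.6372]
tr(P') = 7.0104

-0.2816 0.0723 0.0698 -0.8500


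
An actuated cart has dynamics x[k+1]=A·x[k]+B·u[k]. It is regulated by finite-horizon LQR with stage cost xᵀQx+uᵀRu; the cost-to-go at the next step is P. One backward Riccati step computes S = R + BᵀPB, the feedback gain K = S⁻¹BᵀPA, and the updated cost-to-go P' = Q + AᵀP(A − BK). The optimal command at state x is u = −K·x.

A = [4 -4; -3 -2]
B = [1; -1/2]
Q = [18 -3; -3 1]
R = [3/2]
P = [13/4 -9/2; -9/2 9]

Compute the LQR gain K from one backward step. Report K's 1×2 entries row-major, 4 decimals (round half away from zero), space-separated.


4.2609 -0.3478

BᵀP = [5.5000 -9.0000]
S = R + BᵀPB = [3/2] + [10.0000] = [11.5000]
BᵀPA = [49.0000 -4.0000]
K = S⁻¹·BᵀPA = [4.2609 -0.3478]
A−BK = [-0.2609 -3.6522; -0.8696 -2.1739]
AᵀP(A−BK) = [32.2174 1.0435; 1.0435 14.6087]
P' = Q + AᵀP(A−BK) = [50.2174 -1.9565; -1.9565 15.6087]
tr(P') = 65.8261


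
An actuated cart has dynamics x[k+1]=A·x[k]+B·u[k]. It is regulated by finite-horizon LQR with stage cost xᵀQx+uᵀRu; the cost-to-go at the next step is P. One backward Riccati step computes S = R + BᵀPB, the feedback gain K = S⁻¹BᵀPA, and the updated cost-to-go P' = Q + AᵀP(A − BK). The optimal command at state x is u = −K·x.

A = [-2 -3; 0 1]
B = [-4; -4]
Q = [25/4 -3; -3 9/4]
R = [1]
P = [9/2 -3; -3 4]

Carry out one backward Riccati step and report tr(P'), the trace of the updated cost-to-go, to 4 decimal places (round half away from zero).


80.7073

BᵀP = [-6.0000 -4.0000]
S = R + BᵀPB = [1] + [40.0000] = [41.0000]
BᵀPA = [12.0000 14.0000]
K = S⁻¹·BᵀPA = [0.2927 0.3415]
A−BK = [-0.8293 -1.6341; 1.1707 2.3659]
AᵀP(A−BK) = [14.4878 28.9024; 28.9024 57.7195]
P' = Q + AᵀP(A−BK) = [20.7378 25.9024; 25.9024 59.9695]
tr(P') = 80.7073


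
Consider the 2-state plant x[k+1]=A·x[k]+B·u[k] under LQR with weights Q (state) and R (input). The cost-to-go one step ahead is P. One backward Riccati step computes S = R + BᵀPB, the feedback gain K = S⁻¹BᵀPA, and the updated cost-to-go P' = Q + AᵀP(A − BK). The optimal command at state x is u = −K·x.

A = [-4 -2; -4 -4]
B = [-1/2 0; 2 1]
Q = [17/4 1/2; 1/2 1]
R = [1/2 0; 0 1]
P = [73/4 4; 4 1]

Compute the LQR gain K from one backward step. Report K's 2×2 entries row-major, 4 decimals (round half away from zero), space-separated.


4.2353 2.1176 -10.0000 -6.0000

BᵀP = [-1.1250 0.0000; 4.0000 1.0000]
S = R + BᵀPB = [1/2 0; 0 1] + [0.5625 0.0000; 0.0000 1.0000] = [1.0625 0.0000; 0.0000 2.0000]
BᵀPA = [4.5000 2.2500; -20.0000 -12.0000]
K = S⁻¹·BᵀPA = [4.2353 2.1176; -10.0000 -6.0000]
A−BK = [-1.8824 -0.9412; -2.4706 -2.2353]
AᵀP(A−BK) = [216.9412 128.4706; 128.4706 76.2353]
P' = Q + AᵀP(A−BK) = [221.1912 128.9706; 128.9706 77.2353]
tr(P') = 298.4265


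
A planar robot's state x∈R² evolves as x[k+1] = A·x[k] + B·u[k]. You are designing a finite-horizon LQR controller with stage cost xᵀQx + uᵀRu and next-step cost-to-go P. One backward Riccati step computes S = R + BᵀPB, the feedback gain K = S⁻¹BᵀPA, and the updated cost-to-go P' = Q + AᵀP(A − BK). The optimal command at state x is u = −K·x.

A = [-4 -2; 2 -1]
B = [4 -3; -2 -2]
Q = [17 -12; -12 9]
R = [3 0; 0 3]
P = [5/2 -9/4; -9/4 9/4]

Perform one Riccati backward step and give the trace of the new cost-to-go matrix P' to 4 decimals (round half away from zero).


29.1842

BᵀP = [14.5000 -13.5000; -3.0000 2.2500]
S = R + BᵀPB = [3 0; 0 3] + [85.0000 -16.5000; -16.5000 4.5000] = [88.0000 -16.5000; -16.5000 7.5000]
BᵀPA = [-85.0000 -15.5000; 16.5000 3.7500]
K = S⁻¹·BᵀPA = [-0.9420 -0.1402; 0.1277 0.1915]
A−BK = [0.1509 -0.8646; 0.3714 -0.8975]
AᵀP(A−BK) = [2.8259 0.4207; 0.4207 0.3583]
P' = Q + AᵀP(A−BK) = [19.8259 -11.5793; -11.5793 9.3583]
tr(P') = 29.1842


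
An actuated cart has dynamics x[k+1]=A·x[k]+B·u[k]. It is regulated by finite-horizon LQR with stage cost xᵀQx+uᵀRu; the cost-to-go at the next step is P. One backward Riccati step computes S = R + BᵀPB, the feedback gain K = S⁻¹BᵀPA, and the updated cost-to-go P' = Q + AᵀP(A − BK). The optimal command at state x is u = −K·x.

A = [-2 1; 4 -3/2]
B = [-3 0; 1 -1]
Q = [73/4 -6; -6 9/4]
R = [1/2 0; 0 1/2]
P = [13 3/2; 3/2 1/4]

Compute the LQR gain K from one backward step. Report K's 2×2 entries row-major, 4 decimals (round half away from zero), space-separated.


0.5512 -0.2923 -0.4567 0.1565

BᵀP = [-37.5000 -4.2500; -1.5000 -0.2500]
S = R + BᵀPB = [1/2 0; 0 1/2] + [108.2500 4.2500; 4.2500 0.2500] = [108.7500 4.2500; 4.2500 0.7500]
BᵀPA = [58.0000 -31.1250; 2.0000 -1.1250]
K = S⁻¹·BᵀPA = [0.5512 -0.2923; -0.4567 0.1565]
A−BK = [-0.3465 0.1230; 2.9921 -1.0512]
AᵀP(A−BK) = [0.9449 -0.3583; -0.3583 0.1400]
P' = Q + AᵀP(A−BK) = [19.1949 -6.3583; -6.3583 2.3900]
tr(P') = 21.5849


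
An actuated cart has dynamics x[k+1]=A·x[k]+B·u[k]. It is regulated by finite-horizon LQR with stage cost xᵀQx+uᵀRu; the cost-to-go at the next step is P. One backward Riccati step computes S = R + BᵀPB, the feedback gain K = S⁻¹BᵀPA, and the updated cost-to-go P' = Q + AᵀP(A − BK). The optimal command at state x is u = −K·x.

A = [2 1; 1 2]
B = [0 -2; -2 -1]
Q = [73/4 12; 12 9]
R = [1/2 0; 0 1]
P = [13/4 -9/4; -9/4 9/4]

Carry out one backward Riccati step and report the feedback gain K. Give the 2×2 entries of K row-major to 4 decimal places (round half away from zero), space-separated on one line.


0.0925 -0.6478 -0.8046 -0.3676

BᵀP = [4.5000 -4.5000; -4.2500 2.2500]
S = R + BᵀPB = [1/2 0; 0 1] + [9.0000 -4.5000; -4.5000 6.2500] = [9.5000 -4.5000; -4.5000 7.2500]
BᵀPA = [4.5000 -4.5000; -6.2500 0.2500]
K = S⁻¹·BᵀPA = [0.0925 -0.6478; -0.8046 -0.3676]
A−BK = [0.3907 0.2648; 0.3805 0.3368]
AᵀP(A−BK) = [0.8046 0.3676; 0.3676 0.4267]
P' = Q + AᵀP(A−BK) = [19.0546 12.3676; 12.3676 9.4267]
tr(P') = 28.4814


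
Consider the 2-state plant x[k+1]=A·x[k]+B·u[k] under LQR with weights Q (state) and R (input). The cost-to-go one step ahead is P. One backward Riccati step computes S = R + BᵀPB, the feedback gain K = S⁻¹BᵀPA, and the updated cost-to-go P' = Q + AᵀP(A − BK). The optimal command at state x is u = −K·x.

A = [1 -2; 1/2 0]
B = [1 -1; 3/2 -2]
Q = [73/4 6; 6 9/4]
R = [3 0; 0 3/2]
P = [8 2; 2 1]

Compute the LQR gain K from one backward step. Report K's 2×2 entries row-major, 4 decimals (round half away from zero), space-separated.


BᵀP = [11.0000 3.5000; -12.0000 -4.0000]
S = R + BᵀPB = [3 0; 0 3/2] + [16.2500 -18.0000; -18.0000 20.0000] = [19.2500 -18.0000; -18.0000 21.5000]
BᵀPA = [12.7500 -22.0000; -14.0000 24.0000]
K = S⁻¹·BᵀPA = [0.2462 -0.4562; -0.4451 0.7344]
A−BK = [0.3088 -0.8095; -0.7594 2.1530]
AᵀP(A−BK) = [0.8804 -1.9026; -1.9026 4.3394]
P' = Q + AᵀP(A−BK) = [19.1304 4.0974; 4.0974 6.5894]
tr(P') = 25.7197

0.2462 -0.4562 -0.4451 0.7344


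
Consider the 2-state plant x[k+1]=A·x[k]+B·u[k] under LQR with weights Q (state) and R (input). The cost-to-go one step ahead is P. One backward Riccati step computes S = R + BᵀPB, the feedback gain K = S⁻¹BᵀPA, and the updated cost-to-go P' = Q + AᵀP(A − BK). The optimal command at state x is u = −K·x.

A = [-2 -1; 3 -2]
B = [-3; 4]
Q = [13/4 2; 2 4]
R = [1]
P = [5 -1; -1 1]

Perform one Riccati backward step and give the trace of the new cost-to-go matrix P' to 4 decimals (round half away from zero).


12.4826

BᵀP = [-19.0000 7.0000]
S = R + BᵀPB = [1] + [85.0000] = [86.0000]
BᵀPA = [59.0000 5.0000]
K = S⁻¹·BᵀPA = [0.6860 0.0581]
A−BK = [0.0581 -0.8256; 0.2558 -2.2326]
AᵀP(A−BK) = [0.5233 -0.4302; -0.4302 4.7093]
P' = Q + AᵀP(A−BK) = [3.7733 1.5698; 1.5698 8.7093]
tr(P') = 12.4826


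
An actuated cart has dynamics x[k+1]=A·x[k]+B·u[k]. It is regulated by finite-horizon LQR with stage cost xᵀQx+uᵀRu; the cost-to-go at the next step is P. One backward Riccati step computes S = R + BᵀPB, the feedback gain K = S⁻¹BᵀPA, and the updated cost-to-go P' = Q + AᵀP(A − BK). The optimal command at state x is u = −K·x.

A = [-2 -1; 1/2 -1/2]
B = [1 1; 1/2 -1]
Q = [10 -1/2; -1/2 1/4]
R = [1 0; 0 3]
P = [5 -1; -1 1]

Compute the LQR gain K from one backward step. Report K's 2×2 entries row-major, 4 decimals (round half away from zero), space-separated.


-1.1221 -0.6641 -0.6718 -0.1527

BᵀP = [4.5000 -0.5000; 6.0000 -2.0000]
S = R + BᵀPB = [1 0; 0 3] + [4.2500 5.0000; 5.0000 8.0000] = [5.2500 5.0000; 5.0000 11.0000]
BᵀPA = [-9.2500 -4.2500; -13.0000 -5.0000]
K = S⁻¹·BᵀPA = [-1.1221 -0.6641; -0.6718 -0.1527]
A−BK = [-0.2061 -0.1832; 0.3893 -0.3206]
AᵀP(A−BK) = [3.1374 1.1221; 1.1221 0.6641]
P' = Q + AᵀP(A−BK) = [13.1374 0.6221; 0.6221 0.9141]
tr(P') = 14.0515


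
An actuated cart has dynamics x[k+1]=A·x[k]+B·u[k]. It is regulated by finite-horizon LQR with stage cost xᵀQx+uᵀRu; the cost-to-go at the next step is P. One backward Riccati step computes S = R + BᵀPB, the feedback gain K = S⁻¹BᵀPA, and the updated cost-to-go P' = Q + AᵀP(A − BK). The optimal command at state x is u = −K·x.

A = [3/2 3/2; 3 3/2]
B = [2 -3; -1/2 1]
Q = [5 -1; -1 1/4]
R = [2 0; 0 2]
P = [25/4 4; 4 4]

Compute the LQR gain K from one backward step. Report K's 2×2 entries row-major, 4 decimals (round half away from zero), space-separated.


1.0000 0.6667 -0.5392 -0.4477

BᵀP = [10.5000 6.0000; -14.7500 -8.0000]
S = R + BᵀPB = [2 0; 0 2] + [18.0000 -25.5000; -25.5000 36.2500] = [20.0000 -25.5000; -25.5000 38.2500]
BᵀPA = [33.7500 24.7500; -46.1250 -34.1250]
K = S⁻¹·BᵀPA = [1.0000 0.6667; -0.5392 -0.4477]
A−BK = [-2.1176 -1.1765; 4.0392 2.2810]
AᵀP(A−BK) = [27.4412 15.9118; 15.9118 9.2843]
P' = Q + AᵀP(A−BK) = [32.4412 14.9118; 14.9118 9.5343]
tr(P') = 41.9755


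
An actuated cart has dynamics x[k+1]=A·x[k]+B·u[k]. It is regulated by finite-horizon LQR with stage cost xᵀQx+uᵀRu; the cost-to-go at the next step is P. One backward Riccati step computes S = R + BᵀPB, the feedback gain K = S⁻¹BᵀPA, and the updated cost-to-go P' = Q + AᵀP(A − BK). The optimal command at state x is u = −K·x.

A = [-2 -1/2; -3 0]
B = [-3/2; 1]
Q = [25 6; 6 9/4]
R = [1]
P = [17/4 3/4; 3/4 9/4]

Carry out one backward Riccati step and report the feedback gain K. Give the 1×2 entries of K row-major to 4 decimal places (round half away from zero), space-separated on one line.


0.7456 0.2663

BᵀP = [-5.6250 1.1250]
S = R + BᵀPB = [1] + [9.5625] = [10.5625]
BᵀPA = [7.8750 2.8125]
K = S⁻¹·BᵀPA = [0.7456 0.2663]
A−BK = [-0.8817 -0.1006; -3.7456 -0.2663]
AᵀP(A−BK) = [40.3787 3.2781; 3.2781 0.3136]
P' = Q + AᵀP(A−BK) = [65.3787 9.2781; 9.2781 2.5636]
tr(P') = 67.9423


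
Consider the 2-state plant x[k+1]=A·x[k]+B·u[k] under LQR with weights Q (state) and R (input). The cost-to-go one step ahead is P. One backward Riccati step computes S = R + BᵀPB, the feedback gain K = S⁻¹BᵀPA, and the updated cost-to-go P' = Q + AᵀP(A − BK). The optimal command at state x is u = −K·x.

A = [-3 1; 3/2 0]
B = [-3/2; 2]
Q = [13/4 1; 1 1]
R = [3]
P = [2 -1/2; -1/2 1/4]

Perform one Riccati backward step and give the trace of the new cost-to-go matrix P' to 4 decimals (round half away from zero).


11.1807

BᵀP = [-4.0000 1.2500]
S = R + BᵀPB = [3] + [8.5000] = [11.5000]
BᵀPA = [13.8750 -4.0000]
K = S⁻¹·BᵀPA = [1.2065 -0.3478]
A−BK = [-1.1902 0.4783; -0.9130 0.6957]
AᵀP(A−BK) = [6.3220 -1.9239; -1.9239 0.6087]
P' = Q + AᵀP(A−BK) = [9.5720 -0.9239; -0.9239 1.6087]
tr(P') = 11.1807


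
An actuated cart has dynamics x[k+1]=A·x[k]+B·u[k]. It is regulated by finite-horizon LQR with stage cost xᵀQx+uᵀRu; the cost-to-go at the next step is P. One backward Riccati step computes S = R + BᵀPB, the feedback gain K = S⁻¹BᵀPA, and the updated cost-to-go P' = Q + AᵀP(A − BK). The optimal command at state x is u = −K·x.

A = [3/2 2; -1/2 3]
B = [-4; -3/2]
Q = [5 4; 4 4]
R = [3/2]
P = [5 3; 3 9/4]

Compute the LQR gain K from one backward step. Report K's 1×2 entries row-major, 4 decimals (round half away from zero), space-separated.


-0.2371 -0.7761

BᵀP = [-24.5000 -15.3750]
S = R + BᵀPB = [3/2] + [121.0625] = [122.5625]
BᵀPA = [-29.0625 -95.1250]
K = S⁻¹·BᵀPA = [-0.2371 -0.7761]
A−BK = [0.5515 -1.1045; -0.8557 1.8358]
AᵀP(A−BK) = [0.4211 -0.4314; -0.4314 2.4202]
P' = Q + AᵀP(A−BK) = [5.4211 3.5686; 3.5686 6.4202]
tr(P') = 11.8413


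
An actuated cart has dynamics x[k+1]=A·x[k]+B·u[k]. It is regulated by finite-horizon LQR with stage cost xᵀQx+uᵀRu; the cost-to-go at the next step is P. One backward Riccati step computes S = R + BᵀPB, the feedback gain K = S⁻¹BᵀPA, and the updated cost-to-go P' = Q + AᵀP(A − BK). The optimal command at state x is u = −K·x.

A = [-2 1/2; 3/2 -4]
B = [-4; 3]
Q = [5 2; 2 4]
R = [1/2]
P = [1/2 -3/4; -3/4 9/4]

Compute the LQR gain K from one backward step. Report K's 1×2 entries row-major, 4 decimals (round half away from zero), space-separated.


0.4947 -0.8797

BᵀP = [-4.2500 9.7500]
S = R + BᵀPB = [1/2] + [46.2500] = [46.7500]
BᵀPA = [23.1250 -41.1250]
K = S⁻¹·BᵀPA = [0.4947 -0.8797]
A−BK = [-0.0214 -3.0187; 0.0160 -1.3610]
AᵀP(A−BK) = [0.1237 -0.2199; -0.2199 2.9482]
P' = Q + AᵀP(A−BK) = [5.1237 1.7801; 1.7801 6.9482]
tr(P') = 12.0719


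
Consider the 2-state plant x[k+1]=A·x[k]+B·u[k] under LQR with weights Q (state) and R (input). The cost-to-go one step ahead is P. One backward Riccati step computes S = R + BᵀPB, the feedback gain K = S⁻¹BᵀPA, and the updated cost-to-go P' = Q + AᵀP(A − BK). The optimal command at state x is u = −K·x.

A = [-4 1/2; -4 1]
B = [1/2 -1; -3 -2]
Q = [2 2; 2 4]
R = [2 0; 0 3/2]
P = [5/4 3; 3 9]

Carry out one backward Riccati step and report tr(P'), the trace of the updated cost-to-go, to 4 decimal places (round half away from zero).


BᵀP = [-8.3750 -25.5000; -7.2500 -21.0000]
S = R + BᵀPB = [2 0; 0 3/2] + [72.3125 59.3750; 59.3750 49.2500] = [74.3125 59.3750; 59.3750 50.7500]
BᵀPA = [135.5000 -29.6875; 113.0000 -24.6250]
K = S⁻¹·BᵀPA = [0.6800 -0.1810; 1.4311 -0.2734]
A−BK = [-2.9089 0.3171; 0.9020 -0.0900]
AᵀP(A−BK) = [6.1532 -1.0733; -1.0733 0.2051]
P' = Q + AᵀP(A−BK) = [8.1532 0.9267; 0.9267 4.2051]
tr(P') = 12.3583

12.3583


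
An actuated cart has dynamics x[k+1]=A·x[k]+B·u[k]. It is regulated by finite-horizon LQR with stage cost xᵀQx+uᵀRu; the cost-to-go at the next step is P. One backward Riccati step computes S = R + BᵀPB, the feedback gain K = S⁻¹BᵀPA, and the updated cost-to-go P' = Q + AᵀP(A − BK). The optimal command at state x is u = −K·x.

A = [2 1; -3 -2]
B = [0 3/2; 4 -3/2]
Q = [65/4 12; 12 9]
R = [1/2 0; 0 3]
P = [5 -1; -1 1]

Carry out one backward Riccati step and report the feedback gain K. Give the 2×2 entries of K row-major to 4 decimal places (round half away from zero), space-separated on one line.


-0.4741 -0.3556 1.0148 0.5111

BᵀP = [-4.0000 4.0000; 9.0000 -3.0000]
S = R + BᵀPB = [1/2 0; 0 3] + [16.0000 -12.0000; -12.0000 18.0000] = [16.5000 -12.0000; -12.0000 21.0000]
BᵀPA = [-20.0000 -12.0000; 27.0000 15.0000]
K = S⁻¹·BᵀPA = [-0.4741 -0.3556; 1.0148 0.5111]
A−BK = [0.4778 0.2333; 0.4185 0.1889]
AᵀP(A−BK) = [4.1185 2.0889; 2.0889 1.0667]
P' = Q + AᵀP(A−BK) = [20.3685 14.0889; 14.0889 10.0667]
tr(P') = 30.4352


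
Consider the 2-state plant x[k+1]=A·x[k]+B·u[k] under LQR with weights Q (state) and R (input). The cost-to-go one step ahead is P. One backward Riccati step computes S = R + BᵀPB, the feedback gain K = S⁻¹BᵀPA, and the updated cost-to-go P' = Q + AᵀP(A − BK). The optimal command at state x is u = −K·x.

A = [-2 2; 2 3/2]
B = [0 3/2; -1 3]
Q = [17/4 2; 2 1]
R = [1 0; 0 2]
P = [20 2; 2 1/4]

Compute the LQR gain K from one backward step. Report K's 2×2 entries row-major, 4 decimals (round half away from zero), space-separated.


-0.0929 -0.0446 -0.9643 1.1518

BᵀP = [-2.0000 -0.2500; 36.0000 3.7500]
S = R + BᵀPB = [1 0; 0 2] + [0.2500 -3.7500; -3.7500 65.2500] = [1.2500 -3.7500; -3.7500 67.2500]
BᵀPA = [3.5000 -4.3750; -64.5000 77.6250]
K = S⁻¹·BᵀPA = [-0.0929 -0.0446; -0.9643 1.1518]
A−BK = [-0.5536 0.2723; 4.8000 -2.0000]
AᵀP(A−BK) = [3.1286 -2.8036; -2.8036 2.9598]
P' = Q + AᵀP(A−BK) = [7.3786 -0.8036; -0.8036 3.9598]
tr(P') = 11.3384


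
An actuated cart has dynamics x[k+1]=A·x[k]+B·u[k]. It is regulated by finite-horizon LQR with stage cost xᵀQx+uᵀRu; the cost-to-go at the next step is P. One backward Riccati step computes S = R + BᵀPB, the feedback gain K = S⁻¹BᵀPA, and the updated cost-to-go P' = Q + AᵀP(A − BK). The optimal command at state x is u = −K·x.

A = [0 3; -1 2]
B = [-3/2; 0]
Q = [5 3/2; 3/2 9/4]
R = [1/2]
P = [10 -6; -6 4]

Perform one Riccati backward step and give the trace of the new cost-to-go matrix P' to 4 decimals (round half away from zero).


BᵀP = [-15.0000 9.0000]
S = R + BᵀPB = [1/2] + [22.5000] = [23.0000]
BᵀPA = [-9.0000 -27.0000]
K = S⁻¹·BᵀPA = [-0.3913 -1.1739]
A−BK = [-0.5870 1.2391; -1.0000 2.0000]
AᵀP(A−BK) = [0.4783 -0.5652; -0.5652 2.3043]
P' = Q + AᵀP(A−BK) = [5.4783 0.9348; 0.9348 4.5543]
tr(P') = 10.0326

10.0326


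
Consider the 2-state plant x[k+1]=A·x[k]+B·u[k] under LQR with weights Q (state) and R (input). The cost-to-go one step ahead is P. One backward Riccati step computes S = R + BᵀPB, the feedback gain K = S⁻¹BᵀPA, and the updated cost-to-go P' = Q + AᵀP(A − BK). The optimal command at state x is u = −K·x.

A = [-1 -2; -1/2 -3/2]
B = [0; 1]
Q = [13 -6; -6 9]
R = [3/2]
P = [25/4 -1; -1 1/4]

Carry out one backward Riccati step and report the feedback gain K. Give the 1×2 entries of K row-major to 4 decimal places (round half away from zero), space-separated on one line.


BᵀP = [-1.0000 0.2500]
S = R + BᵀPB = [3/2] + [0.2500] = [1.7500]
BᵀPA = [0.8750 1.6250]
K = S⁻¹·BᵀPA = [0.5000 0.9286]
A−BK = [-1.0000 -2.0000; -1.0000 -2.4286]
AᵀP(A−BK) = [4.8750 9.3750; 9.3750 18.0536]
P' = Q + AᵀP(A−BK) = [17.8750 3.3750; 3.3750 27.0536]
tr(P') = 44.9286

0.5000 0.9286


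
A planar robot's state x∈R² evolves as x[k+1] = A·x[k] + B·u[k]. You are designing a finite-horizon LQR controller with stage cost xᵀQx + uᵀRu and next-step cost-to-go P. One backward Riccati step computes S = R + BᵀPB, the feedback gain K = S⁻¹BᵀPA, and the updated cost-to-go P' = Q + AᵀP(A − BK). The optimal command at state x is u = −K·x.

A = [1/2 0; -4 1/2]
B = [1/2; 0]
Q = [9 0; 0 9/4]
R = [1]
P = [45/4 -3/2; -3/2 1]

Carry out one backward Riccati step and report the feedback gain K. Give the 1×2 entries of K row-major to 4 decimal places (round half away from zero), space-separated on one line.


BᵀP = [5.6250 -0.7500]
S = R + BᵀPB = [1] + [2.8125] = [3.8125]
BᵀPA = [5.8125 -0.3750]
K = S⁻¹·BᵀPA = [1.5246 -0.0984]
A−BK = [-0.2623 0.0492; -4.0000 0.5000]
AᵀP(A−BK) = [15.9508 -1.8033; -1.8033 0.2131]
P' = Q + AᵀP(A−BK) = [24.9508 -1.8033; -1.8033 2.4631]
tr(P') = 27.4139

1.5246 -0.0984


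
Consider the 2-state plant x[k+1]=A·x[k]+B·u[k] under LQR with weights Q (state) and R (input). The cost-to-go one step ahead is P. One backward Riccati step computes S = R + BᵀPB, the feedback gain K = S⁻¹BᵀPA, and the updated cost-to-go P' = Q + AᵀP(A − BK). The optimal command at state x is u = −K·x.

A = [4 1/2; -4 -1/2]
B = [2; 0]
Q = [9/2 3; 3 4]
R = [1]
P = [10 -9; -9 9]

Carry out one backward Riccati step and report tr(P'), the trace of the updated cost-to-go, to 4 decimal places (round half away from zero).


BᵀP = [20.0000 -18.0000]
S = R + BᵀPB = [1] + [40.0000] = [41.0000]
BᵀPA = [152.0000 19.0000]
K = S⁻¹·BᵀPA = [3.7073 0.4634]
A−BK = [-3.4146 -0.4268; -4.0000 -0.5000]
AᵀP(A−BK) = [28.4878 3.5610; 3.5610 0.4451]
P' = Q + AᵀP(A−BK) = [32.9878 6.5610; 6.5610 4.4451]
tr(P') = 37.4329

37.4329


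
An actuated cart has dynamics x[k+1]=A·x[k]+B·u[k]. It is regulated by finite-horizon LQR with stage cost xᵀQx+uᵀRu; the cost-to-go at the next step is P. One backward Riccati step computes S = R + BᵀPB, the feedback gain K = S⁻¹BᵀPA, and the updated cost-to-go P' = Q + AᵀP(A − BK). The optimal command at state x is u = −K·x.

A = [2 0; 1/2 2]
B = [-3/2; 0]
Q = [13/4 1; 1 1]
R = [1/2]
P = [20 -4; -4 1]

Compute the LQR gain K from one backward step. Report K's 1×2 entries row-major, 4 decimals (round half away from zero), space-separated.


-1.2527 0.2637

BᵀP = [-30.0000 6.0000]
S = R + BᵀPB = [1/2] + [45.0000] = [45.5000]
BᵀPA = [-57.0000 12.0000]
K = S⁻¹·BᵀPA = [-1.2527 0.2637]
A−BK = [0.1209 0.3956; 0.5000 2.0000]
AᵀP(A−BK) = [0.8434 0.0330; 0.0330 0.8352]
P' = Q + AᵀP(A−BK) = [4.0934 1.0330; 1.0330 1.8352]
tr(P') = 5.9286


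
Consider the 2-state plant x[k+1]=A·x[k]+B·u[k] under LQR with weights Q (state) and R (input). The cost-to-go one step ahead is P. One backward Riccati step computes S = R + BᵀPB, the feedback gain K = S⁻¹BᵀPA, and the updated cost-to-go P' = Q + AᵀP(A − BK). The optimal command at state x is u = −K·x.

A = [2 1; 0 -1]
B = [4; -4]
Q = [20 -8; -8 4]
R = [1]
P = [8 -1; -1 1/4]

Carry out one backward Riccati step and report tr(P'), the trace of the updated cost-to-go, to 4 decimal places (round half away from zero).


24.6439

BᵀP = [36.0000 -5.0000]
S = R + BᵀPB = [1] + [164.0000] = [165.0000]
BᵀPA = [72.0000 41.0000]
K = S⁻¹·BᵀPA = [0.4364 0.2485]
A−BK = [0.2545 0.0061; 1.7455 -0.0061]
AᵀP(A−BK) = [0.5818 0.1091; 0.1091 0.0621]
P' = Q + AᵀP(A−BK) = [20.5818 -7.8909; -7.8909 4.0621]
tr(P') = 24.6439


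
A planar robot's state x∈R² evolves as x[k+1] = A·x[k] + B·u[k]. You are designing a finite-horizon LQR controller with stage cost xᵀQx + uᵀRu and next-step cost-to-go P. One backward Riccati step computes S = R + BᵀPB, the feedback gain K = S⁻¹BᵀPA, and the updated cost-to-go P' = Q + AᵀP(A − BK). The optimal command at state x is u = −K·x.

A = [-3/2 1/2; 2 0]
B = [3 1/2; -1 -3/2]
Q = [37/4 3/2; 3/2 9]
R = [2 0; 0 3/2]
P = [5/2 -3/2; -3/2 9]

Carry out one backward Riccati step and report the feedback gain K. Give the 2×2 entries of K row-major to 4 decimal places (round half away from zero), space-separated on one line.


BᵀP = [9.0000 -13.5000; 3.5000 -14.2500]
S = R + BᵀPB = [2 0; 0 3/2] + [40.5000 24.7500; 24.7500 23.1250] = [42.5000 24.7500; 24.7500 24.6250]
BᵀPA = [-40.5000 4.5000; -33.7500 1.7500]
K = S⁻¹·BᵀPA = [-0.3733 0.1555; -0.9954 -0.0853]
A−BK = [0.1175 0.0760; 0.1336 0.0276]
AᵀP(A−BK) = [1.9130 0.0467; 0.0467 0.0743]
P' = Q + AᵀP(A−BK) = [11.1630 1.5467; 1.5467 9.0743]
tr(P') = 20.2373

-0.3733 0.1555 -0.9954 -0.0853


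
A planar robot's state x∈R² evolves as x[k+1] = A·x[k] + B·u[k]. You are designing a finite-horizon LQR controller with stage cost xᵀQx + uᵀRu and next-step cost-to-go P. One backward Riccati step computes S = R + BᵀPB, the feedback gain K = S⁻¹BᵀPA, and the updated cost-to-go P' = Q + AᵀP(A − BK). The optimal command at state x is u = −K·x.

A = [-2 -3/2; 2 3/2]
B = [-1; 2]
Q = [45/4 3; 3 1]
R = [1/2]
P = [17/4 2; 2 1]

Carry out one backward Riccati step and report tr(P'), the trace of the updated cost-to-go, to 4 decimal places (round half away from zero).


19.5417

BᵀP = [-0.2500 0.0000]
S = R + BᵀPB = [1/2] + [0.2500] = [0.7500]
BᵀPA = [0.5000 0.3750]
K = S⁻¹·BᵀPA = [0.6667 0.5000]
A−BK = [-1.3333 -1.0000; 0.6667 0.5000]
AᵀP(A−BK) = [4.6667 3.5000; 3.5000 2.6250]
P' = Q + AᵀP(A−BK) = [15.9167 6.5000; 6.5000 3.6250]
tr(P') = 19.5417


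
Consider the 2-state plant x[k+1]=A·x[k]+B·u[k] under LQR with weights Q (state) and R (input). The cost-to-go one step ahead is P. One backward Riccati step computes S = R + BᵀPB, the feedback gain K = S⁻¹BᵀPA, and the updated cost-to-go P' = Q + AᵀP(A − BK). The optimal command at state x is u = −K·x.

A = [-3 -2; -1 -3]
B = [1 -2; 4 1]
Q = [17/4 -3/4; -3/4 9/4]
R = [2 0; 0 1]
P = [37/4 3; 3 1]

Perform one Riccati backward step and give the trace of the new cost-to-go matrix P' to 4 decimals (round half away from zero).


BᵀP = [21.2500 7.0000; -15.5000 -5.0000]
S = R + BᵀPB = [2 0; 0 1] + [49.2500 -35.5000; -35.5000 26.0000] = [51.2500 -35.5000; -35.5000 27.0000]
BᵀPA = [-70.7500 -63.5000; 51.5000 46.0000]
K = S⁻¹·BᵀPA = [-0.6640 -0.6599; 1.0344 0.8360]
A−BK = [-0.2672 0.3320; 0.6215 -1.1964]
AᵀP(A−BK) = [2.0020 1.7551; 1.7551 1.6377]
P' = Q + AᵀP(A−BK) = [6.2520 1.0051; 1.0051 3.8877]
tr(P') = 10.1397

10.1397


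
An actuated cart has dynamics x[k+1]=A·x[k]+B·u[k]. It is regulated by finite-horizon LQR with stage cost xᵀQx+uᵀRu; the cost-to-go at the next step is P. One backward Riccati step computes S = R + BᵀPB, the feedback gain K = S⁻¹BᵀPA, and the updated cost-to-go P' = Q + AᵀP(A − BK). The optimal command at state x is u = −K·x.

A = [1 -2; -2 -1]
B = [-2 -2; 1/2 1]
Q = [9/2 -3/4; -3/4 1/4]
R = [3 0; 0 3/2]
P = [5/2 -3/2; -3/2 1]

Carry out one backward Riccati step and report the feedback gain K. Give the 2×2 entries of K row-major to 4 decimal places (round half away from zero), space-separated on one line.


BᵀP = [-5.7500 3.5000; -6.5000 4.0000]
S = R + BᵀPB = [3 0; 0 3/2] + [13.2500 15.0000; 15.0000 17.0000] = [16.2500 15.0000; 15.0000 18.5000]
BᵀPA = [-12.7500 8.0000; -14.5000 9.0000]
K = S⁻¹·BᵀPA = [-0.2430 0.1719; -0.5868 0.3471]
A−BK = [-0.6595 -0.9620; -1.2917 -1.4331]
AᵀP(A−BK) = [0.8938 -0.2752; -0.2752 0.5008]
P' = Q + AᵀP(A−BK) = [5.3938 -1.0252; -1.0252 0.7508]
tr(P') = 6.1446

-0.2430 0.1719 -0.5868 0.3471
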